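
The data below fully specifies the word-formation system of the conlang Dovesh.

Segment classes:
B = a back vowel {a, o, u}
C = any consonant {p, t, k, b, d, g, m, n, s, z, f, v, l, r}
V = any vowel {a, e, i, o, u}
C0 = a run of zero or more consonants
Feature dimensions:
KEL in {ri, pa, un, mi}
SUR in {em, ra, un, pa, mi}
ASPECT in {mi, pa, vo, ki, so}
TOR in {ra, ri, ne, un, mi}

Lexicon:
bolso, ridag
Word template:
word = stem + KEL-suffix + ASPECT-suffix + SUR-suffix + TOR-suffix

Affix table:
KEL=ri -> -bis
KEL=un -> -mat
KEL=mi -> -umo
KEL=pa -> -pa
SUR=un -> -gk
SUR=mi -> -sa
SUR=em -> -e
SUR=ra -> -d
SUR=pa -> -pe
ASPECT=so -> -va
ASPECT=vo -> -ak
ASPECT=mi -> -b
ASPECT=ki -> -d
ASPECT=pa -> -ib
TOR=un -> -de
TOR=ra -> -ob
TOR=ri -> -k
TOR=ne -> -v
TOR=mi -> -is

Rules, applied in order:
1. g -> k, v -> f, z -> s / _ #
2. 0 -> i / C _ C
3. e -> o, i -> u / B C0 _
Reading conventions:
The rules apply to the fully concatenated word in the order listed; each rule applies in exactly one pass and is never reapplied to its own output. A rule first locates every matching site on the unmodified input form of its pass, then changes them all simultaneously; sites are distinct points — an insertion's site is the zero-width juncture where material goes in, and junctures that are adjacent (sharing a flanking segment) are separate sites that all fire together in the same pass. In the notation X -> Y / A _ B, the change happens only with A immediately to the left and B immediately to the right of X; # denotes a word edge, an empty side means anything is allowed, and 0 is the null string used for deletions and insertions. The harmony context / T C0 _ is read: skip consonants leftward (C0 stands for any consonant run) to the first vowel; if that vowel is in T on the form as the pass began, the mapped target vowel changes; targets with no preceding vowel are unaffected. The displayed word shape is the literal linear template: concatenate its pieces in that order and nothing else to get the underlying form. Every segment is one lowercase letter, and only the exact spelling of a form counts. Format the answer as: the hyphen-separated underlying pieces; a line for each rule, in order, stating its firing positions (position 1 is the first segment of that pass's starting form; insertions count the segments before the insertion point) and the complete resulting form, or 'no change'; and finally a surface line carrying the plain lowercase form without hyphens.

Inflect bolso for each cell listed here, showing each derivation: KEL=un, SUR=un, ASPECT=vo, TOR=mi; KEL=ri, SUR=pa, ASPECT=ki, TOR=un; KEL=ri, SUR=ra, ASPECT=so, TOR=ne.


cell KEL=un, SUR=un, ASPECT=vo, TOR=mi:
underlying: bolso-mat-ak-gk-is
1. g -> k, v -> f, z -> s / _ #: no change
2. 0 -> i / C _ C: inserts after position(s) 3, 10, 11: bolisomatakigikis
3. e -> o, i -> u / B C0 _: fires at position(s) 4, 12: bolusomatakugikis
surface: bolusomatakugikis

cell KEL=ri, SUR=pa, ASPECT=ki, TOR=un:
underlying: bolso-bis-d-pe-de
1. g -> k, v -> f, z -> s / _ #: no change
2. 0 -> i / C _ C: inserts after position(s) 3, 8, 9: bolisobisidipede
3. e -> o, i -> u / B C0 _: fires at position(s) 4, 8: bolusobusidipede
surface: bolusobusidipede

cell KEL=ri, SUR=ra, ASPECT=so, TOR=ne:
underlying: bolso-bis-va-d-v
1. g -> k, v -> f, z -> s / _ #: fires at position(s) 12: bolsobisvadf
2. 0 -> i / C _ C: inserts after position(s) 3, 8, 11: bolisobisivadif
3. e -> o, i -> u / B C0 _: fires at position(s) 4, 8, 14: bolusobusivaduf
surface: bolusobusivaduf


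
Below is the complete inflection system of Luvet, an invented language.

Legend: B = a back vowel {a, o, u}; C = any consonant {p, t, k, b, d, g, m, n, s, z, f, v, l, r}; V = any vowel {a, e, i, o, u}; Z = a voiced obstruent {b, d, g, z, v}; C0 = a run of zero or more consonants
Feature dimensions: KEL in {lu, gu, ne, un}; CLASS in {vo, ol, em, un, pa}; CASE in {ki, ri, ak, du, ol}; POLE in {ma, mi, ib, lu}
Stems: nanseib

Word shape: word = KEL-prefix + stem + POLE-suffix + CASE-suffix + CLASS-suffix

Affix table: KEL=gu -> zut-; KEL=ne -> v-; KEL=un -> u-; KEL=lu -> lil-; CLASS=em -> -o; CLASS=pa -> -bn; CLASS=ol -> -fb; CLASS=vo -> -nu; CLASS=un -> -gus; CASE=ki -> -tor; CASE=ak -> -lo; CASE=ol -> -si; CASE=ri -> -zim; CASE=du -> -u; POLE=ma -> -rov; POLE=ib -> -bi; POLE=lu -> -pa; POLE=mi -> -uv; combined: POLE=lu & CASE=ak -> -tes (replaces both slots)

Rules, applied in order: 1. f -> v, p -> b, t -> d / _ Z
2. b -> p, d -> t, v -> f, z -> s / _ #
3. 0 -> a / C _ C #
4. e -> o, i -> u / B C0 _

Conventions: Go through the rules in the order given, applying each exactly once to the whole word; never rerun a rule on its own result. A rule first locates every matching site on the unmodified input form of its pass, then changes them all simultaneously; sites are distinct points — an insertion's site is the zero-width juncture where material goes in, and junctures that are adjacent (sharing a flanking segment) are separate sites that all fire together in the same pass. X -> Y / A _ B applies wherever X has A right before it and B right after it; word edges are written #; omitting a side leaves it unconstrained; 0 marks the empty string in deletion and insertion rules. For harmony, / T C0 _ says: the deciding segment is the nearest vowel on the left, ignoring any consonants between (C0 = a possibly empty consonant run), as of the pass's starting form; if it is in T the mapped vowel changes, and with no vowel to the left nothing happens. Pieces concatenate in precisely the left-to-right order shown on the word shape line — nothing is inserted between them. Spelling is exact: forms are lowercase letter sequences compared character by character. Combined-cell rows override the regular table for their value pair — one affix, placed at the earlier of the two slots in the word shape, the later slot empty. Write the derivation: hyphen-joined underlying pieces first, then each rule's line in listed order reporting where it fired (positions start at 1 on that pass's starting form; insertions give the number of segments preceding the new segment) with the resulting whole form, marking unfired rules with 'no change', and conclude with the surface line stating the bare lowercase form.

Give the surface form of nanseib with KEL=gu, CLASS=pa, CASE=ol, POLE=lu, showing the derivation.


underlying: zut-nanseib-pa-si-bn
1. f -> v, p -> b, t -> d / _ Z: no change
2. b -> p, d -> t, v -> f, z -> s / _ #: no change
3. 0 -> a / C _ C #: inserts after position(s) 15: zutnanseibpasiban
4. e -> o, i -> u / B C0 _: fires at position(s) 8, 14: zutnansoibpasuban
surface: zutnansoibpasuban


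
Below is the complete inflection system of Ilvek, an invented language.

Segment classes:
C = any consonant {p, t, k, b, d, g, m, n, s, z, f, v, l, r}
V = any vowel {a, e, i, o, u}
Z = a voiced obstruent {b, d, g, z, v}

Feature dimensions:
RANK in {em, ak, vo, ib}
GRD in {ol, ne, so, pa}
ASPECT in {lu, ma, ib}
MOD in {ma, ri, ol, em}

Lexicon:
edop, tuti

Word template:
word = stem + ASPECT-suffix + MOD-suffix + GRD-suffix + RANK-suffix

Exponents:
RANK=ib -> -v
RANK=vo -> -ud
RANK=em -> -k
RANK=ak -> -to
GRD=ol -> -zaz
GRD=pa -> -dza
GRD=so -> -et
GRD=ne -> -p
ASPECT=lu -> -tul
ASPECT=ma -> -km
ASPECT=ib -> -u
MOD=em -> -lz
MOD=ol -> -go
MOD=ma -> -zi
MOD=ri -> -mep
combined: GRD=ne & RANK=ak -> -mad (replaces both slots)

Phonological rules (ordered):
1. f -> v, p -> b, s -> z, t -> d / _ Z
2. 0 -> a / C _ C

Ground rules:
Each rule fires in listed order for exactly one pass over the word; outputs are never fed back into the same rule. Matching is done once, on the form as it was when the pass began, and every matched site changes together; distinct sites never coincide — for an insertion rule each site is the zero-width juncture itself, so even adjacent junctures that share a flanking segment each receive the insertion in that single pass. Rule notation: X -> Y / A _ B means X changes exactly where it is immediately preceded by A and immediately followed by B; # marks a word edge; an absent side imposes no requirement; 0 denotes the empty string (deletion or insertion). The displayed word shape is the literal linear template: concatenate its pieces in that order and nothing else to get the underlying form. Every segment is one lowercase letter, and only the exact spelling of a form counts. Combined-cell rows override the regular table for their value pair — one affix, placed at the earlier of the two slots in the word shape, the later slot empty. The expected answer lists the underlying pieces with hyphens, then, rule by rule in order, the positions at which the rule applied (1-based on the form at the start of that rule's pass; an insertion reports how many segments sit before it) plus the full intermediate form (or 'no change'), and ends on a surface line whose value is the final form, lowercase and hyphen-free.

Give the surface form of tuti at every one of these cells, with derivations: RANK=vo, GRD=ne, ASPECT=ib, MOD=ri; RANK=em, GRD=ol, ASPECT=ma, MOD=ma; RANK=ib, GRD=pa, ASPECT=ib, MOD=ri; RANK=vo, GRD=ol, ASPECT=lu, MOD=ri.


cell RANK=vo, GRD=ne, ASPECT=ib, MOD=ri:
underlying: tuti-u-mep-p-ud
1. f -> v, p -> b, s -> z, t -> d / _ Z: no change
2. 0 -> a / C _ C: inserts after position(s) 8: tutiumepapud
surface: tutiumepapud

cell RANK=em, GRD=ol, ASPECT=ma, MOD=ma:
underlying: tuti-km-zi-zaz-k
1. f -> v, p -> b, s -> z, t -> d / _ Z: no change
2. 0 -> a / C _ C: inserts after position(s) 5, 6, 11: tutikamazizazak
surface: tutikamazizazak

cell RANK=ib, GRD=pa, ASPECT=ib, MOD=ri:
underlying: tuti-u-mep-dza-v
1. f -> v, p -> b, s -> z, t -> d / _ Z: fires at position(s) 8: tutiumebdzav
2. 0 -> a / C _ C: inserts after position(s) 8, 9: tutiumebadazav
surface: tutiumebadazav

cell RANK=vo, GRD=ol, ASPECT=lu, MOD=ri:
underlying: tuti-tul-mep-zaz-ud
1. f -> v, p -> b, s -> z, t -> d / _ Z: fires at position(s) 10: tutitulmebzazud
2. 0 -> a / C _ C: inserts after position(s) 7, 10: tutitulamebazazud
surface: tutitulamebazazud


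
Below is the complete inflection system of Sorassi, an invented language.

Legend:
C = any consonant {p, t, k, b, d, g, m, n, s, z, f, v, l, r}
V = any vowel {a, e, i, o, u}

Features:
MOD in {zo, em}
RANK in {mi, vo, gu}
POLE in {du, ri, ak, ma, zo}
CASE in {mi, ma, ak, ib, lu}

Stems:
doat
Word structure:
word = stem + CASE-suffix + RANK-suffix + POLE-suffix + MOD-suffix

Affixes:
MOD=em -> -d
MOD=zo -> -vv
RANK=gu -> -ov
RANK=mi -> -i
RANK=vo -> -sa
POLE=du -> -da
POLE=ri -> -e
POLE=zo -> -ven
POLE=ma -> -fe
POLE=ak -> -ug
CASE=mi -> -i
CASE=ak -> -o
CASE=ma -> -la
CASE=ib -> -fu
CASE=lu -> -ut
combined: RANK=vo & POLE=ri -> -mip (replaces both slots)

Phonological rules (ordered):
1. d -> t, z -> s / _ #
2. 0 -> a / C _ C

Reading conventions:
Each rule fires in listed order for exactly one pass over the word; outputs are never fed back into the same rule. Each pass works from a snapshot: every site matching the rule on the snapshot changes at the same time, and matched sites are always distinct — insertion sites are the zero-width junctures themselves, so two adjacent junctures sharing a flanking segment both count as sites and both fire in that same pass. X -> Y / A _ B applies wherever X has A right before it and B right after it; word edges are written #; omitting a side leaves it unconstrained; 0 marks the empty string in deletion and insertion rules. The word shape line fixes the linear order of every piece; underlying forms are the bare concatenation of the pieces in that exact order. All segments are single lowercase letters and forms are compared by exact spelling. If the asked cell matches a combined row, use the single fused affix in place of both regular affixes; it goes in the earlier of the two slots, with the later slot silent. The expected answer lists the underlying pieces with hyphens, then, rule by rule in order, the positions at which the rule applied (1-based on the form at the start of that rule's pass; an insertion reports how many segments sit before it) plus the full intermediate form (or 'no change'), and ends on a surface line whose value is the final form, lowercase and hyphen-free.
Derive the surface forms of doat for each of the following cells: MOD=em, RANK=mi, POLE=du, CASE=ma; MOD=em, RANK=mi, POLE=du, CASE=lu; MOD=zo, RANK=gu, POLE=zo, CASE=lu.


cell MOD=em, RANK=mi, POLE=du, CASE=ma:
underlying: doat-la-i-da-d
1. d -> t, z -> s / _ #: fires at position(s) 10: doatlaidat
2. 0 -> a / C _ C: inserts after position(s) 4: doatalaidat
surface: doatalaidat

cell MOD=em, RANK=mi, POLE=du, CASE=lu:
underlying: doat-ut-i-da-d
1. d -> t, z -> s / _ #: fires at position(s) 10: doatutidat
2. 0 -> a / C _ C: no change
surface: doatutidat

cell MOD=zo, RANK=gu, POLE=zo, CASE=lu:
underlying: doat-ut-ov-ven-vv
1. d -> t, z -> s / _ #: no change
2. 0 -> a / C _ C: inserts after position(s) 8, 11, 12: doatutovavenavav
surface: doatutovavenavav


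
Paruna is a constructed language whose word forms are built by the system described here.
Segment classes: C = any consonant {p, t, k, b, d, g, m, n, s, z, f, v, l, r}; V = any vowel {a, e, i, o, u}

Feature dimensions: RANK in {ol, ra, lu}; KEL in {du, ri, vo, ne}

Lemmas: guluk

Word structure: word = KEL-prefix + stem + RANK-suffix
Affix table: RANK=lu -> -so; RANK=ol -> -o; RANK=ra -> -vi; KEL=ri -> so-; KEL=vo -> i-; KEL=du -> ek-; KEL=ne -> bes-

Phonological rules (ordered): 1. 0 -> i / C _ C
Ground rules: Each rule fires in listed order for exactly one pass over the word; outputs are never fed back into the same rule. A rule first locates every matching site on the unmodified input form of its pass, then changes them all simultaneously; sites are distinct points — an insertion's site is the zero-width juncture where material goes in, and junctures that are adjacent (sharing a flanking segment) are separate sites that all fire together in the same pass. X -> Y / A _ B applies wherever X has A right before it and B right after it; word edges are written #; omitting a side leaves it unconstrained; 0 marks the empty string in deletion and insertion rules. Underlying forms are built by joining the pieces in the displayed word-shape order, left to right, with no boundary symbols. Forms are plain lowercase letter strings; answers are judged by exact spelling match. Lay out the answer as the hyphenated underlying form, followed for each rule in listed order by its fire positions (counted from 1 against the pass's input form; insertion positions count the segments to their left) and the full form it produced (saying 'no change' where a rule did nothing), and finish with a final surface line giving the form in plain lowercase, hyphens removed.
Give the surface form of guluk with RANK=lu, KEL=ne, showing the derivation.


underlying: bes-guluk-so
1. 0 -> i / C _ C: inserts after position(s) 3, 8: besigulukiso
surface: besigulukiso


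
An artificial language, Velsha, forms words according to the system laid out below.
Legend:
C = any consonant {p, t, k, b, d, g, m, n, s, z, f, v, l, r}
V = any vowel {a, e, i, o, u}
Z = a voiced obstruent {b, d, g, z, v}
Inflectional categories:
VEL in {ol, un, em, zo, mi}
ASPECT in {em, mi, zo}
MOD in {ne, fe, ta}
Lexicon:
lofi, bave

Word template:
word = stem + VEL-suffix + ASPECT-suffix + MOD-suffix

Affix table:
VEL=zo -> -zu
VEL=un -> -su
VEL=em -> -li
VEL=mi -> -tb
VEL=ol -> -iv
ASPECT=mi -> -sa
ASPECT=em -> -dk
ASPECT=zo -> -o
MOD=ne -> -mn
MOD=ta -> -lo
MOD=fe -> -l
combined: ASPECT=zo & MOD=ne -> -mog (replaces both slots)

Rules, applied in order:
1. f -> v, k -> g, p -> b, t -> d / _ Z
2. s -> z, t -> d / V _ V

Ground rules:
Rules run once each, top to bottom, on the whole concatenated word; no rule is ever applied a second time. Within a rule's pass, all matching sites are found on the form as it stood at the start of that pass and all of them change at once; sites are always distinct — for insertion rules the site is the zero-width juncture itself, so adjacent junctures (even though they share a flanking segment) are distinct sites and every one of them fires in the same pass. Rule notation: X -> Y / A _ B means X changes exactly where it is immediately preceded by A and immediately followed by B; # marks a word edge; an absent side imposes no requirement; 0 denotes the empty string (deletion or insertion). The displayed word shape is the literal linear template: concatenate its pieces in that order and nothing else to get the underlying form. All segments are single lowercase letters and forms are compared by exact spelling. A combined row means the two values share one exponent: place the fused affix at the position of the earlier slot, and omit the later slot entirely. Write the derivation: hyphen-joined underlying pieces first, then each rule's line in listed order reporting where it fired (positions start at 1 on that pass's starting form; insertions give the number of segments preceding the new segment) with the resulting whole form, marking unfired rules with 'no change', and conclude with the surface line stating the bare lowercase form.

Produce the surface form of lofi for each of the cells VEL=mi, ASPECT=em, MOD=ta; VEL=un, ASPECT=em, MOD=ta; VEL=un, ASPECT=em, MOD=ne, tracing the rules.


cell VEL=mi, ASPECT=em, MOD=ta:
underlying: lofi-tb-dk-lo
1. f -> v, k -> g, p -> b, t -> d / _ Z: fires at position(s) 5: lofidbdklo
2. s -> z, t -> d / V _ V: no change
surface: lofidbdklo

cell VEL=un, ASPECT=em, MOD=ta:
underlying: lofi-su-dk-lo
1. f -> v, k -> g, p -> b, t -> d / _ Z: no change
2. s -> z, t -> d / V _ V: fires at position(s) 5: lofizudklo
surface: lofizudklo

cell VEL=un, ASPECT=em, MOD=ne:
underlying: lofi-su-dk-mn
1. f -> v, k -> g, p -> b, t -> d / _ Z: no change
2. s -> z, t -> d / V _ V: fires at position(s) 5: lofizudkmn
surface: lofizudkmn


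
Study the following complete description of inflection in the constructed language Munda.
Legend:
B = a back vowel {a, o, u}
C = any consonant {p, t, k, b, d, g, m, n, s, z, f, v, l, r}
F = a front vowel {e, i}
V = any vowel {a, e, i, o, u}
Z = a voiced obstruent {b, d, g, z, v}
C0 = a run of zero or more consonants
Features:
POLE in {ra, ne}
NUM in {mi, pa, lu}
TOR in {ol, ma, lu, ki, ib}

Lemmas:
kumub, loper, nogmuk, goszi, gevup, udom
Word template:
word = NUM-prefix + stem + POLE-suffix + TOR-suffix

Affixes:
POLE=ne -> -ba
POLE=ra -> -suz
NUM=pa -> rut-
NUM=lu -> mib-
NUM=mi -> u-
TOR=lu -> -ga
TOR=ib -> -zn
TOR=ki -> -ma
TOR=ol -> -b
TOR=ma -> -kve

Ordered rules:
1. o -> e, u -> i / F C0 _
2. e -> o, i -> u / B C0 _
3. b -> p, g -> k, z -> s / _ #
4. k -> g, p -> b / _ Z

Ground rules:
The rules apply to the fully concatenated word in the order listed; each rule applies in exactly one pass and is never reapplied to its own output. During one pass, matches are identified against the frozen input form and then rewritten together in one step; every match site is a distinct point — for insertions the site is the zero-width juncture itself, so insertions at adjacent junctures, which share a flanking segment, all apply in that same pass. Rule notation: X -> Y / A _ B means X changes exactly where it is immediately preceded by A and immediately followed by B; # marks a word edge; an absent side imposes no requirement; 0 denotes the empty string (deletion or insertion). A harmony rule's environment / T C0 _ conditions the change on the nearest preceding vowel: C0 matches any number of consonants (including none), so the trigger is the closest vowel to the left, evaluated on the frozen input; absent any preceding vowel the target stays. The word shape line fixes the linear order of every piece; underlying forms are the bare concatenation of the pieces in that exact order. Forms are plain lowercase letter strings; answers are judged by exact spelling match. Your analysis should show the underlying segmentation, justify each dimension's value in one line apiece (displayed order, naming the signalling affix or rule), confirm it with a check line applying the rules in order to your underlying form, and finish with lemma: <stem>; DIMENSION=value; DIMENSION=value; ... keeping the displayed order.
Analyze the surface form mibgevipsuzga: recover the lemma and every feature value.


underlying: mib-gevup-suz-ga
POLE=ra - signalled by the affix -suz
NUM=lu - signalled by the affix mib-
TOR=lu - signalled by the affix -ga
check: mibgevupsuzga -> mibgevipsuzga -> mibgevipsuzga -> mibgevipsuzga -> mibgevipsuzga
lemma: gevup; POLE=ra; NUM=lu; TOR=lu


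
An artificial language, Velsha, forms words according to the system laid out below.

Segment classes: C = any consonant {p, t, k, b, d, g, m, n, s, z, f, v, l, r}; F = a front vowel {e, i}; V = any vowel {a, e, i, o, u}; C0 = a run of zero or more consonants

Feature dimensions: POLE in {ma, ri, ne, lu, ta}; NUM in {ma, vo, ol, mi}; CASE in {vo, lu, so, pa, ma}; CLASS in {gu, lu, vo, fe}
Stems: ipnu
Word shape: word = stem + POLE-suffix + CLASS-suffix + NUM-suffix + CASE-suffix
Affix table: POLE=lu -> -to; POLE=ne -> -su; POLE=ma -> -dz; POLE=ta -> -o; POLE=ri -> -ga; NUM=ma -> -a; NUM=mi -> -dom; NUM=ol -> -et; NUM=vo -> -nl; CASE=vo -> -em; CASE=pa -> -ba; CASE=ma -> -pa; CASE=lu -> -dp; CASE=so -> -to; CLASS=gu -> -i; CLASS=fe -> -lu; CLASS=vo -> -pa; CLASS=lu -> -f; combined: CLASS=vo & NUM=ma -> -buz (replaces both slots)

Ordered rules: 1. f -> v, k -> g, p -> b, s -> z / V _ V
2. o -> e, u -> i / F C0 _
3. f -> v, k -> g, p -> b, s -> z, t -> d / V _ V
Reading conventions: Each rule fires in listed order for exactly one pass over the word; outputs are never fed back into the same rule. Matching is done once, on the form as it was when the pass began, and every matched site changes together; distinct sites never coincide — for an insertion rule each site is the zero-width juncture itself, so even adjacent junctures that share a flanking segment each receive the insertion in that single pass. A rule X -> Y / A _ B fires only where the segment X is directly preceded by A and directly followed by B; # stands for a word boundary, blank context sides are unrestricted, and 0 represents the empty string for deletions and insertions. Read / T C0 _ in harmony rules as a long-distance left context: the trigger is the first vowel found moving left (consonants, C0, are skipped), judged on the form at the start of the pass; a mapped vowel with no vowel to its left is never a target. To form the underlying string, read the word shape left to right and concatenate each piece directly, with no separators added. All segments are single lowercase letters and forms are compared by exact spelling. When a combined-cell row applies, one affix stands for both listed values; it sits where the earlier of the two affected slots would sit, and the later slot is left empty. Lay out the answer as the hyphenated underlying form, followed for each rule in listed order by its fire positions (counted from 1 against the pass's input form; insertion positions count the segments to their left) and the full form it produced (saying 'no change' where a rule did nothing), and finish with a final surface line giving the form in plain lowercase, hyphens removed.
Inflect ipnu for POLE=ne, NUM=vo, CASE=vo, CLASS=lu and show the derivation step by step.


underlying: ipnu-su-f-nl-em
1. f -> v, k -> g, p -> b, s -> z / V _ V: fires at position(s) 5: ipnuzufnlem
2. o -> e, u -> i / F C0 _: fires at position(s) 4: ipnizufnlem
3. f -> v, k -> g, p -> b, s -> z, t -> d / V _ V: no change
surface: ipnizufnlem


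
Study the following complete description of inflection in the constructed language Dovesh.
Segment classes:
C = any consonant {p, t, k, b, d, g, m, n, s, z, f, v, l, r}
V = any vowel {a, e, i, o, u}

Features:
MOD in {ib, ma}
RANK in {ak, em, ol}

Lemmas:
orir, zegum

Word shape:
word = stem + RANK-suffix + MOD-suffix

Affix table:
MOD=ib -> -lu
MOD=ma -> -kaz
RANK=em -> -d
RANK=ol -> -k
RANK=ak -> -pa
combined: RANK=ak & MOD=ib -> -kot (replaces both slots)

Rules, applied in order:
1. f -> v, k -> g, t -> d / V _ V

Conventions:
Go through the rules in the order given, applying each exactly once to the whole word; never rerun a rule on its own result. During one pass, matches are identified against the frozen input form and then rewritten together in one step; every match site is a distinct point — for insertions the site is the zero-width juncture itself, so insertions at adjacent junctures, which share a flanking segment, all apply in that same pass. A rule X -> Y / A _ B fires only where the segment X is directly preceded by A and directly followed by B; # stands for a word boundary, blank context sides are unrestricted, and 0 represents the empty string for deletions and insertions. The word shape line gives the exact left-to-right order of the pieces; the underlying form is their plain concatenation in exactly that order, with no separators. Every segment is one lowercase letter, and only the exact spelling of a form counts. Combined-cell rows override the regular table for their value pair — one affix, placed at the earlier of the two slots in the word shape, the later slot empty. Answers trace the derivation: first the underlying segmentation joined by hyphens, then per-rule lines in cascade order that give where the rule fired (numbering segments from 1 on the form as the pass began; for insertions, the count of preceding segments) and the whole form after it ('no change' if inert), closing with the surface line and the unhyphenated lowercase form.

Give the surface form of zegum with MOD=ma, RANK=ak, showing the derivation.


underlying: zegum-pa-kaz
1. f -> v, k -> g, t -> d / V _ V: fires at position(s) 8: zegumpagaz
surface: zegumpagaz


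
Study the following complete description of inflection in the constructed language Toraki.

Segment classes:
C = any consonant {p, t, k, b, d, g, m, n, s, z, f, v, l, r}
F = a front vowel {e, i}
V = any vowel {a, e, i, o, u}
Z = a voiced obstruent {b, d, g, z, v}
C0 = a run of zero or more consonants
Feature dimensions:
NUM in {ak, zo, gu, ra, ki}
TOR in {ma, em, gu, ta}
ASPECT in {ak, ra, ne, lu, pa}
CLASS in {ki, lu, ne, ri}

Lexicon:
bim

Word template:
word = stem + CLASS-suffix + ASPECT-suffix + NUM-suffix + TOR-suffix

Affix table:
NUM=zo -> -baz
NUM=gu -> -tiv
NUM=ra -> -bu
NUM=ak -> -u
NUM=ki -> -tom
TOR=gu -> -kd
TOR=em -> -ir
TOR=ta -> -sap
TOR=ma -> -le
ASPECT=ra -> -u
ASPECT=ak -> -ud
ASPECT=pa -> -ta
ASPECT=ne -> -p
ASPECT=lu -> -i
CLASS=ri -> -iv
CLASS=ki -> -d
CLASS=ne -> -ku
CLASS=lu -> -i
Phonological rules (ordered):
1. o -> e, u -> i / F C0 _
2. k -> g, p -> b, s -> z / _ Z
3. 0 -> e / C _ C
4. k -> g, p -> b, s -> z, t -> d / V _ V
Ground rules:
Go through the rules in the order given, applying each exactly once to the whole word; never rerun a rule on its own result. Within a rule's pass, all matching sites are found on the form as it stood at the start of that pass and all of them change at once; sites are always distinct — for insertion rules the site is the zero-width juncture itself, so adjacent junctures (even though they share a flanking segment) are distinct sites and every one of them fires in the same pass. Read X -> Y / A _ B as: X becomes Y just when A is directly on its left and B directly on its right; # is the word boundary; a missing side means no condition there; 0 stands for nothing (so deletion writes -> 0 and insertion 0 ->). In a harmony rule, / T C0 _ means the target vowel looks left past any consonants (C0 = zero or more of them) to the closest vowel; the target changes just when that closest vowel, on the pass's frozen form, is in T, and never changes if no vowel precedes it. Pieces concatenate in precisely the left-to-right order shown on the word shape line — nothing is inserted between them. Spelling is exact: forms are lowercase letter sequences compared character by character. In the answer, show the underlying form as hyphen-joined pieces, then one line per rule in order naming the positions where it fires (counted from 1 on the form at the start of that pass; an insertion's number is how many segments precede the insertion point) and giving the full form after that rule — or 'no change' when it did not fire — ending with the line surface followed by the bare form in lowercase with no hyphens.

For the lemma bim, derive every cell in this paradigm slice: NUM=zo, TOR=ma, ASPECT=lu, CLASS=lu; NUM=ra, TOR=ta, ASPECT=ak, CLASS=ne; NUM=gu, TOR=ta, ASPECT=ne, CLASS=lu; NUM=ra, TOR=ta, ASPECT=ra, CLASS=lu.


cell NUM=zo, TOR=ma, ASPECT=lu, CLASS=lu:
underlying: bim-i-i-baz-le
1. o -> e, u -> i / F C0 _: no change
2. k -> g, p -> b, s -> z / _ Z: no change
3. 0 -> e / C _ C: inserts after position(s) 8: bimiibazele
4. k -> g, p -> b, s -> z, t -> d / V _ V: no change
surface: bimiibazele

cell NUM=ra, TOR=ta, ASPECT=ak, CLASS=ne:
underlying: bim-ku-ud-bu-sap
1. o -> e, u -> i / F C0 _: fires at position(s) 5: bimkiudbusap
2. k -> g, p -> b, s -> z / _ Z: no change
3. 0 -> e / C _ C: inserts after position(s) 3, 7: bimekiudebusap
4. k -> g, p -> b, s -> z, t -> d / V _ V: fires at position(s) 5, 12: bimegiudebuzap
surface: bimegiudebuzap

cell NUM=gu, TOR=ta, ASPECT=ne, CLASS=lu:
underlying: bim-i-p-tiv-sap
1. o -> e, u -> i / F C0 _: no change
2. k -> g, p -> b, s -> z / _ Z: no change
3. 0 -> e / C _ C: inserts after position(s) 5, 8: bimipetivesap
4. k -> g, p -> b, s -> z, t -> d / V _ V: fires at position(s) 5, 7, 11: bimibedivezap
surface: bimibedivezap

cell NUM=ra, TOR=ta, ASPECT=ra, CLASS=lu:
underlying: bim-i-u-bu-sap
1. o -> e, u -> i / F C0 _: fires at position(s) 5: bimiibusap
2. k -> g, p -> b, s -> z / _ Z: no change
3. 0 -> e / C _ C: no change
4. k -> g, p -> b, s -> z, t -> d / V _ V: fires at position(s) 8: bimiibuzap
surface: bimiibuzap


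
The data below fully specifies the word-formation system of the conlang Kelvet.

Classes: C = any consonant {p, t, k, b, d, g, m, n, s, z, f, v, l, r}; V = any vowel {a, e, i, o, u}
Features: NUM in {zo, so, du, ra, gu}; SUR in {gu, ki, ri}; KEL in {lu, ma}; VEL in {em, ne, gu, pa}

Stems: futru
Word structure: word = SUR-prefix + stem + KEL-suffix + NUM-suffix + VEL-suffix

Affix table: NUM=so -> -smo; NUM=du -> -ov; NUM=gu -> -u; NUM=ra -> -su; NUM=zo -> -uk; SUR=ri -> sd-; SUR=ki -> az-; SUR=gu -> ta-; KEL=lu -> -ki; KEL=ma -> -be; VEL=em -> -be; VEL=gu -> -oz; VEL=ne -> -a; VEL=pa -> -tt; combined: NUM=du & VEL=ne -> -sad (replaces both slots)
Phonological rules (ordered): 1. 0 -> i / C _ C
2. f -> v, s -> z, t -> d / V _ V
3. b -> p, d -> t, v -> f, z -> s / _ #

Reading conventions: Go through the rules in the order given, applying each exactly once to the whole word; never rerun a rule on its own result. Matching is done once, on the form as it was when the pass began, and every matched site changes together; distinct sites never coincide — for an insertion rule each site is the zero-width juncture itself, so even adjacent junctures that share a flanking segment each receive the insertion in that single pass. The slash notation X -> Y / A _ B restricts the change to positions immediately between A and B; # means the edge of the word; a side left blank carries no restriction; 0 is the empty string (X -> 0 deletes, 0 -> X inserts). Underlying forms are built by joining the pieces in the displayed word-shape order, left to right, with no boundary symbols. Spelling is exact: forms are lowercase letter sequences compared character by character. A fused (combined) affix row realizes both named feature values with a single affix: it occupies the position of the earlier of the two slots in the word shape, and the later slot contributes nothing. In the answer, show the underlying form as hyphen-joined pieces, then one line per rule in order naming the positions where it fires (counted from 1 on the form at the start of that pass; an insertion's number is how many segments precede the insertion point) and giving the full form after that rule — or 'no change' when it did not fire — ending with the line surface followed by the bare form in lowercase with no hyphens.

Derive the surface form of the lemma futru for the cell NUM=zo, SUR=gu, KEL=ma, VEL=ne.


underlying: ta-futru-be-uk-a
1. 0 -> i / C _ C: inserts after position(s) 5: tafutirubeuka
2. f -> v, s -> z, t -> d / V _ V: fires at position(s) 3, 5: tavudirubeuka
3. b -> p, d -> t, v -> f, z -> s / _ #: no change
surface: tavudirubeuka


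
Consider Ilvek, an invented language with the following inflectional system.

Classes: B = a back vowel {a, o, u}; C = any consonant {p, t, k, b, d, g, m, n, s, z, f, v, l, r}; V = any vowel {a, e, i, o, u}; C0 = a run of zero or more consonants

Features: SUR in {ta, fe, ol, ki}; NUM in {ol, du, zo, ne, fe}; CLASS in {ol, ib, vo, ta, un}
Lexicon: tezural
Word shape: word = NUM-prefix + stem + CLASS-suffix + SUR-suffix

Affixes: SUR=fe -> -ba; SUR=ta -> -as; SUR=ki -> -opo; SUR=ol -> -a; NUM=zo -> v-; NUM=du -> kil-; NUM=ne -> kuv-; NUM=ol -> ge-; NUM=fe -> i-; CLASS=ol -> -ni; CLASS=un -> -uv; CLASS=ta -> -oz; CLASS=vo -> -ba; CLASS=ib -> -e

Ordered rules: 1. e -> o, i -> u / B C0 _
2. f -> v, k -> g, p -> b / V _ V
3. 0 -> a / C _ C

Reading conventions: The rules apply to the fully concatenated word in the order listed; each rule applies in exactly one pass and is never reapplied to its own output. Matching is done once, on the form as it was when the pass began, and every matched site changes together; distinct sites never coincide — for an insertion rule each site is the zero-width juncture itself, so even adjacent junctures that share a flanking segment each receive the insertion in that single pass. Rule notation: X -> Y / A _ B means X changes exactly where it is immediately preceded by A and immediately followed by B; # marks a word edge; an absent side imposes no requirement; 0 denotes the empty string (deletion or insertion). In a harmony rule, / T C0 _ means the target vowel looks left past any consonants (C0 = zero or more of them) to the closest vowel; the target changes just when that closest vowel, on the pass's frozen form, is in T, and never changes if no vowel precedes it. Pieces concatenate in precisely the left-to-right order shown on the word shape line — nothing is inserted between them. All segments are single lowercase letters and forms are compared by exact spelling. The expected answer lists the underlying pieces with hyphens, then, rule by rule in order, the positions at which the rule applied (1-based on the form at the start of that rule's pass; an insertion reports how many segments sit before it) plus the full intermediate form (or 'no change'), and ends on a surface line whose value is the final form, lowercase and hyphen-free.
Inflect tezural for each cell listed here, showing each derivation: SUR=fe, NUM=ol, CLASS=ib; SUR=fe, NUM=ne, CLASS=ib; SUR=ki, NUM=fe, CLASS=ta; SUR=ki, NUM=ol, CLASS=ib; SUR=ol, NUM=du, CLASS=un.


cell SUR=fe, NUM=ol, CLASS=ib:
underlying: ge-tezural-e-ba
1. e -> o, i -> u / B C0 _: fires at position(s) 10: getezuraloba
2. f -> v, k -> g, p -> b / V _ V: no change
3. 0 -> a / C _ C: no change
surface: getezuraloba

cell SUR=fe, NUM=ne, CLASS=ib:
underlying: kuv-tezural-e-ba
1. e -> o, i -> u / B C0 _: fires at position(s) 5, 11: kuvtozuraloba
2. f -> v, k -> g, p -> b / V _ V: no change
3. 0 -> a / C _ C: inserts after position(s) 3: kuvatozuraloba
surface: kuvatozuraloba

cell SUR=ki, NUM=fe, CLASS=ta:
underlying: i-tezural-oz-opo
1. e -> o, i -> u / B C0 _: no change
2. f -> v, k -> g, p -> b / V _ V: fires at position(s) 12: itezuralozobo
3. 0 -> a / C _ C: no change
surface: itezuralozobo

cell SUR=ki, NUM=ol, CLASS=ib:
underlying: ge-tezural-e-opo
1. e -> o, i -> u / B C0 _: fires at position(s) 10: getezuraloopo
2. f -> v, k -> g, p -> b / V _ V: fires at position(s) 12: getezuraloobo
3. 0 -> a / C _ C: no change
surface: getezuraloobo

cell SUR=ol, NUM=du, CLASS=un:
underlying: kil-tezural-uv-a
1. e -> o, i -> u / B C0 _: no change
2. f -> v, k -> g, p -> b / V _ V: no change
3. 0 -> a / C _ C: inserts after position(s) 3: kilatezuraluva
surface: kilatezuraluva


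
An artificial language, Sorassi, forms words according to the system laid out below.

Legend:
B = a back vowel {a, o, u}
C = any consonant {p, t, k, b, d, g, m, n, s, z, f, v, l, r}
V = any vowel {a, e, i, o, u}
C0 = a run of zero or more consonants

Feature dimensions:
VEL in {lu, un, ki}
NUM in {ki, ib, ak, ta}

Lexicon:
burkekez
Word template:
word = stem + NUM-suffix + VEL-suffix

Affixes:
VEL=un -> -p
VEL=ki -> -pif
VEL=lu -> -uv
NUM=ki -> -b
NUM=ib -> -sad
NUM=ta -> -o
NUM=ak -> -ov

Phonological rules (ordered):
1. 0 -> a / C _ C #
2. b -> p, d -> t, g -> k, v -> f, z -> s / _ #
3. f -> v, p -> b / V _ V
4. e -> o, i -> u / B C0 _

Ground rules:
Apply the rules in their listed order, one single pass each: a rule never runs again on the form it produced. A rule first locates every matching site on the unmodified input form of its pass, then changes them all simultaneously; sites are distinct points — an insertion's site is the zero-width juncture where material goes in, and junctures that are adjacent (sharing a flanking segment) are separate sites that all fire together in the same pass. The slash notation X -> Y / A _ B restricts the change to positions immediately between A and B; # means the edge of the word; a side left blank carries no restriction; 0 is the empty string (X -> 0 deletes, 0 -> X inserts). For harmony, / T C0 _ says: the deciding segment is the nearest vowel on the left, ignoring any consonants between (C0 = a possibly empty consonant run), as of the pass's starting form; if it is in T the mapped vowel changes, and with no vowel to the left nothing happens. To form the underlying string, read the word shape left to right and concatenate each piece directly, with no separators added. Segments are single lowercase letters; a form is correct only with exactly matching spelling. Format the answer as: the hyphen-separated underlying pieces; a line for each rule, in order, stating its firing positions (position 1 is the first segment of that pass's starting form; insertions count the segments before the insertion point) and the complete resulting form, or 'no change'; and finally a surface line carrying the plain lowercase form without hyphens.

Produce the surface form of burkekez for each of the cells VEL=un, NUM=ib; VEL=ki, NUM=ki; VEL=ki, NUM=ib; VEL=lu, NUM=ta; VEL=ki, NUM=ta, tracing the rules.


cell VEL=un, NUM=ib:
underlying: burkekez-sad-p
1. 0 -> a / C _ C #: inserts after position(s) 11: burkekezsadap
2. b -> p, d -> t, g -> k, v -> f, z -> s / _ #: no change
3. f -> v, p -> b / V _ V: no change
4. e -> o, i -> u / B C0 _: fires at position(s) 5: burkokezsadap
surface: burkokezsadap

cell VEL=ki, NUM=ki:
underlying: burkekez-b-pif
1. 0 -> a / C _ C #: no change
2. b -> p, d -> t, g -> k, v -> f, z -> s / _ #: no change
3. f -> v, p -> b / V _ V: no change
4. e -> o, i -> u / B C0 _: fires at position(s) 5: burkokezbpif
surface: burkokezbpif

cell VEL=ki, NUM=ib:
underlying: burkekez-sad-pif
1. 0 -> a / C _ C #: no change
2. b -> p, d -> t, g -> k, v -> f, z -> s / _ #: no change
3. f -> v, p -> b / V _ V: no change
4. e -> o, i -> u / B C0 _: fires at position(s) 5, 13: burkokezsadpuf
surface: burkokezsadpuf

cell VEL=lu, NUM=ta:
underlying: burkekez-o-uv
1. 0 -> a / C _ C #: no change
2. b -> p, d -> t, g -> k, v -> f, z -> s / _ #: fires at position(s) 11: burkekezouf
3. f -> v, p -> b / V _ V: no change
4. e -> o, i -> u / B C0 _: fires at position(s) 5: burkokezouf
surface: burkokezouf

cell VEL=ki, NUM=ta:
underlying: burkekez-o-pif
1. 0 -> a / C _ C #: no change
2. b -> p, d -> t, g -> k, v -> f, z -> s / _ #: no change
3. f -> v, p -> b / V _ V: fires at position(s) 10: burkekezobif
4. e -> o, i -> u / B C0 _: fires at position(s) 5, 11: burkokezobuf
surface: burkokezobuf


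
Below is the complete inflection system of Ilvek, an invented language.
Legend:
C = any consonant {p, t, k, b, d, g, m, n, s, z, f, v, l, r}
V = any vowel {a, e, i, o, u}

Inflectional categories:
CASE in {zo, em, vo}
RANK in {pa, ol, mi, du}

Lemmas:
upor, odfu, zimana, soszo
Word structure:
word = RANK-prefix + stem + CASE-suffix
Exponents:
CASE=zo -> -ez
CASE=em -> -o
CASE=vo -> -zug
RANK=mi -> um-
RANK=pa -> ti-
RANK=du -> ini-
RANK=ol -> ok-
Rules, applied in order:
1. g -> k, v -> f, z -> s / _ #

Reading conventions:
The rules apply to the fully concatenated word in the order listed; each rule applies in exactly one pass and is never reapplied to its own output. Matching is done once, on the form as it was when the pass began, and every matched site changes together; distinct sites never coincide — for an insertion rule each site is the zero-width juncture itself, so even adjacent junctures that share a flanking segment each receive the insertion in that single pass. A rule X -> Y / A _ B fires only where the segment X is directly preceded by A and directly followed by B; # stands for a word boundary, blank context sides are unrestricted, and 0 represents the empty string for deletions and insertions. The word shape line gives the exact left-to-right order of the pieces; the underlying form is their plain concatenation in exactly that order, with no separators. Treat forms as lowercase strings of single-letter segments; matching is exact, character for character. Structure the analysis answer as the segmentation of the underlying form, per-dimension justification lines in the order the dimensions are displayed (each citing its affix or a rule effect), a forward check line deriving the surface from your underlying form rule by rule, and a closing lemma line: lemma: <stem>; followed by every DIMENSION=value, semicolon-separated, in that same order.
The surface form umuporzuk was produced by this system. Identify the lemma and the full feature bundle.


underlying: um-upor-zug
CASE=vo - signalled by the affix -zug
RANK=mi - signalled by the affix um-
check: umuporzug -> umuporzuk
lemma: upor; CASE=vo; RANK=mi
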